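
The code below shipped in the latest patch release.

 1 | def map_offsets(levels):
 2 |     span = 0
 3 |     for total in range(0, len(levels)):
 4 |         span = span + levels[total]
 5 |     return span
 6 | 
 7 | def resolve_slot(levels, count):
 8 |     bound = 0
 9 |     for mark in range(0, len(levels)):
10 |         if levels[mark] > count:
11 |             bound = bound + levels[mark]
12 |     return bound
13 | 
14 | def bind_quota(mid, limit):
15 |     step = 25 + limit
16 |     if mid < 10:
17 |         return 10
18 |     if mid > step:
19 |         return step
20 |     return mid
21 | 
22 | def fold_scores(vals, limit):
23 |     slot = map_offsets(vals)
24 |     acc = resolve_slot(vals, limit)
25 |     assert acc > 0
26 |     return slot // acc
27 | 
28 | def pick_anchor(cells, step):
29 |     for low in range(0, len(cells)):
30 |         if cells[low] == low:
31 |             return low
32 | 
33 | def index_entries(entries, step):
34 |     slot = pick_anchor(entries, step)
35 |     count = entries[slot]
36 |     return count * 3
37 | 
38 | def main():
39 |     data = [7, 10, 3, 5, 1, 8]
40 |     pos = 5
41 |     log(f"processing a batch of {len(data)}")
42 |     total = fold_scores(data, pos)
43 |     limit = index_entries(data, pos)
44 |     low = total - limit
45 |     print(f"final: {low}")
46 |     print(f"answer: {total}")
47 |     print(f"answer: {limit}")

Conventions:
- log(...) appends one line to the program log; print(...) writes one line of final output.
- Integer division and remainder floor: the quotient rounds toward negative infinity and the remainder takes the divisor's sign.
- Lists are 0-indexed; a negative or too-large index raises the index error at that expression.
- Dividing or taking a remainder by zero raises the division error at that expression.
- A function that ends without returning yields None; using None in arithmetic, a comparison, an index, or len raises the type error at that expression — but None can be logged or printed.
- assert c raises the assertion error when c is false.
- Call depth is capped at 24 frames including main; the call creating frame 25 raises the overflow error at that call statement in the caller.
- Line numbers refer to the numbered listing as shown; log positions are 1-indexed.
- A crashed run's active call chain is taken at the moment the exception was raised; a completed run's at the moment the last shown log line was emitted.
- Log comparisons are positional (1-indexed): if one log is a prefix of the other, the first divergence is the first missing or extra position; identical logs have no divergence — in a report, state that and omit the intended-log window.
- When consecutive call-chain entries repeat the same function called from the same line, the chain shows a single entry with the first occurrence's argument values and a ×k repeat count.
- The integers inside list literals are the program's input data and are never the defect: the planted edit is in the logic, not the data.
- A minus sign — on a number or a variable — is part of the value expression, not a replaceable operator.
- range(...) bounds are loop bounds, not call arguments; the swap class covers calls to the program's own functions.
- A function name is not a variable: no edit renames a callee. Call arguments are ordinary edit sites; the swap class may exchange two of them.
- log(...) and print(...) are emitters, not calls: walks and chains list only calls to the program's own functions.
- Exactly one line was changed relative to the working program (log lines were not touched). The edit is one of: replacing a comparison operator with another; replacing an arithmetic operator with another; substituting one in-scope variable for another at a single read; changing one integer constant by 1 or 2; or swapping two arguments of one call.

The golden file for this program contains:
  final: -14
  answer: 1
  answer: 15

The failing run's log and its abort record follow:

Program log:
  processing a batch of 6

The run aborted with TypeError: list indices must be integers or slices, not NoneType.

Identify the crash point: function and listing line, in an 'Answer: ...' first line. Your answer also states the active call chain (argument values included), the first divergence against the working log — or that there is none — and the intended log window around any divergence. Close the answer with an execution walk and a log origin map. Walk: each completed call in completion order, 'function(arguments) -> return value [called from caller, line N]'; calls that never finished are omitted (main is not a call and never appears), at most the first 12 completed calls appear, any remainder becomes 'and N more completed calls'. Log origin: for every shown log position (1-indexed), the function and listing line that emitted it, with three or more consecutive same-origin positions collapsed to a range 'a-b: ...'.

Answer: the error was raised in index_entries, line 35.
Core observation: All emitted log lines are correct; the crash alone marks the defect.
Call chain: main -> index_entries([7, 10, 3, 5, 1, 8], 5) (called at line 43).
First divergence: none; the two logs match at every position.
Execution walk:
  map_offsets([7, 10, 3, 5, 1, 8]) -> 34  [called from fold_scores, line 23]
  resolve_slot([7, 10, 3, 5, 1, 8], 5) -> 25  [called from fold_scores, line 24]
  fold_scores([7, 10, 3, 5, 1, 8], 5) -> 1  [called from main, line 42]
  pick_anchor([7, 10, 3, 5, 1, 8], 5) -> None  [called from index_entries, line 34]
Log line origins:
  1: from main, line 41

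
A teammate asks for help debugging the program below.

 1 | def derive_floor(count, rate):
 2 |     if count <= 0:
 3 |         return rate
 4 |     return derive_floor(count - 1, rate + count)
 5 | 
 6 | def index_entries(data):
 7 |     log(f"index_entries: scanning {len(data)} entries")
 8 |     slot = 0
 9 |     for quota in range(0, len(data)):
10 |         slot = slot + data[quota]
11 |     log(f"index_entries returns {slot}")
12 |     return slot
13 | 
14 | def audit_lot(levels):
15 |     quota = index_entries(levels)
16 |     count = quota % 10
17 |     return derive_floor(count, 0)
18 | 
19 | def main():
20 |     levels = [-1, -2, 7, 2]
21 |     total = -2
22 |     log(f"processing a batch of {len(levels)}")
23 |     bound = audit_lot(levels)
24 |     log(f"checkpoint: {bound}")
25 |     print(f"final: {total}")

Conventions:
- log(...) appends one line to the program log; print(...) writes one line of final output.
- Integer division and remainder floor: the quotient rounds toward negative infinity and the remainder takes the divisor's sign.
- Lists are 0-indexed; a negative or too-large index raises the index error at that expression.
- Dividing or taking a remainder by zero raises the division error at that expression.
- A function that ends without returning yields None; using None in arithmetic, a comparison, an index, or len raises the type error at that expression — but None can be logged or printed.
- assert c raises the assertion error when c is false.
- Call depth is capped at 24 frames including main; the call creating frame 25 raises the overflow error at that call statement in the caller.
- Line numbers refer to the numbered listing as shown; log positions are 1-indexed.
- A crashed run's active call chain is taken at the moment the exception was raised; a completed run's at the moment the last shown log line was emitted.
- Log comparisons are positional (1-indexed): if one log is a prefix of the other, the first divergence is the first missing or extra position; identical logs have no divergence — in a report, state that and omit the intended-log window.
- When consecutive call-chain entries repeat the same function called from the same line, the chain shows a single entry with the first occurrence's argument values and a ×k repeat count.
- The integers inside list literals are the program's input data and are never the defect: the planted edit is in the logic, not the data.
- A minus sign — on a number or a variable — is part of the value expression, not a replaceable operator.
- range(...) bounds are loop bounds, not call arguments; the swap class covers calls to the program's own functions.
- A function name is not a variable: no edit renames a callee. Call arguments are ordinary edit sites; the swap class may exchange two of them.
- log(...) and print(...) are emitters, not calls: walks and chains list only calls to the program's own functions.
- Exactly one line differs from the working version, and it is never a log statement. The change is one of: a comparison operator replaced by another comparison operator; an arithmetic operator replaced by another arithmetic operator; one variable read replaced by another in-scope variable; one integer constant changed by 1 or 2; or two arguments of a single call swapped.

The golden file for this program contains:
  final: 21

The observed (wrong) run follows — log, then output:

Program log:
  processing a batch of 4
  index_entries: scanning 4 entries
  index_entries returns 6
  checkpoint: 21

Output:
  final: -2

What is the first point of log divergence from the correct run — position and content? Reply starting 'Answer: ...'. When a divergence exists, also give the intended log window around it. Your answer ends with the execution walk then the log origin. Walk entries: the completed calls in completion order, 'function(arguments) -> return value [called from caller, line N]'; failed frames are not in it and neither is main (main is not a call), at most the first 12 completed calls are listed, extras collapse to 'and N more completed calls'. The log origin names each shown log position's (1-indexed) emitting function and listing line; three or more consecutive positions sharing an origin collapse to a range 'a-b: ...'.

Answer: none; the two logs match at every position.
Execution walk:
  index_entries([-1, -2, 7, 2]) -> 6  [called from audit_lot, line 15]
  derive_floor(0, 21) -> 21  [called from derive_floor, line 4]
  derive_floor(1, 20) -> 21  [called from derive_floor, line 4]
  derive_floor(2, 18) -> 21  [called from derive_floor, line 4]
  derive_floor(3, 15) -> 21  [called from derive_floor, line 4]
  derive_floor(4, 11) -> 21  [called from derive_floor, line 4]
  derive_floor(5, 6) -> 21  [called from derive_floor, line 4]
  derive_floor(6, 0) -> 21  [called from audit_lot, line 17]
  audit_lot([-1, -2, 7, 2]) -> 21  [called from main, line 23]
Origin of each log line:
  1: logged in main at line 22
  2: logged in index_entries at line 7
  3: logged in index_entries at line 11
  4: logged in main at line 24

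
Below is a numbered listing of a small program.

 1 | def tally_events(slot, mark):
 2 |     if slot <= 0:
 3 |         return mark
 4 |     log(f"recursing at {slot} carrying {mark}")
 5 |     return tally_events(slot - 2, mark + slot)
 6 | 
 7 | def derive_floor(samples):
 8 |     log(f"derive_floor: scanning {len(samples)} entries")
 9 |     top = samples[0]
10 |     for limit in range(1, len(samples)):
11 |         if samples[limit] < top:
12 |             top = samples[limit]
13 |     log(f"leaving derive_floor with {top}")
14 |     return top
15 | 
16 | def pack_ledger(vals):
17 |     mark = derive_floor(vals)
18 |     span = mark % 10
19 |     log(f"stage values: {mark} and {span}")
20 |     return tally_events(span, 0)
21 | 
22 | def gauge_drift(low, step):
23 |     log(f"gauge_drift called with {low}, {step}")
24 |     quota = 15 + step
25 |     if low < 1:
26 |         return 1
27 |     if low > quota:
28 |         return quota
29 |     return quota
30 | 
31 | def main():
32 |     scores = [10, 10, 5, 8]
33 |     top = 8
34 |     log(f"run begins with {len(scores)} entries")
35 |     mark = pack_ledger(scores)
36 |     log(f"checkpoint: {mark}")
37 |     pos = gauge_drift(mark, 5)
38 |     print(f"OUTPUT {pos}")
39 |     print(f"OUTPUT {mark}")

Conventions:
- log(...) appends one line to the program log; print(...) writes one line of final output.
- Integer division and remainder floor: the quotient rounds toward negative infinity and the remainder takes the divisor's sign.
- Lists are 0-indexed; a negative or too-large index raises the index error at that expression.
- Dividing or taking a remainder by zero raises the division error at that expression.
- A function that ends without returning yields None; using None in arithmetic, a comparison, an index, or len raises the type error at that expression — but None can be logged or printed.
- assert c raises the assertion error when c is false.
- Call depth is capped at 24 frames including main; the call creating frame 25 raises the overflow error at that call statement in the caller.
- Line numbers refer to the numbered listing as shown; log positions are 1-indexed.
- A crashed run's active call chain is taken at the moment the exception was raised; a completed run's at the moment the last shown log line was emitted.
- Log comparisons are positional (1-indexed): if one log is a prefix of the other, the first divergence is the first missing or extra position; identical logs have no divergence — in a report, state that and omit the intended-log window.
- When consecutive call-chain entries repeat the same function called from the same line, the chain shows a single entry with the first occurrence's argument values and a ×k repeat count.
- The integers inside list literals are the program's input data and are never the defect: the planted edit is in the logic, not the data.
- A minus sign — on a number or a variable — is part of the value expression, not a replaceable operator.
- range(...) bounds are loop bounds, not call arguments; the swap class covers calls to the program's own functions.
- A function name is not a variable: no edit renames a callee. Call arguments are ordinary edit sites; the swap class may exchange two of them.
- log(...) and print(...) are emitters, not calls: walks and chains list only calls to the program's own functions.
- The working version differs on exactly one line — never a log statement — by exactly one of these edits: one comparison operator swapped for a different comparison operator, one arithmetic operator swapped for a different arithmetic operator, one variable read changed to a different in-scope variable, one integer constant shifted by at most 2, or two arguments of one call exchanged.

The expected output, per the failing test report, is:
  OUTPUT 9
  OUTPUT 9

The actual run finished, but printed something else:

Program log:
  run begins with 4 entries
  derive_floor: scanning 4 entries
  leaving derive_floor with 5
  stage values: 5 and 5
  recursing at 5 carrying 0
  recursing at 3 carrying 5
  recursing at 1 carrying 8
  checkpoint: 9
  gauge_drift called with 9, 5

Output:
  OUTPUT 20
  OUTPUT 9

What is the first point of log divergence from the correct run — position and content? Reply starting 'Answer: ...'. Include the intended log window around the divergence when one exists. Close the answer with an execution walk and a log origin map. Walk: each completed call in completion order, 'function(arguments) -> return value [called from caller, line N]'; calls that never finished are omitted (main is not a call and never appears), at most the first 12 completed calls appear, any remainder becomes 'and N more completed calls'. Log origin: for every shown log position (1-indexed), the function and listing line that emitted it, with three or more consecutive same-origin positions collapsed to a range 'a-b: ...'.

Answer: there is none — every log position agrees.
Execution walk:
  derive_floor([10, 10, 5, 8]) -> 5  [called from pack_ledger, line 17]
  tally_events(-1, 9) -> 9  [called from tally_events, line 5]
  tally_events(1, 8) -> 9  [called from tally_events, line 5]
  tally_events(3, 5) -> 9  [called from tally_events, line 5]
  tally_events(5, 0) -> 9  [called from pack_ledger, line 20]
  pack_ledger([10, 10, 5, 8]) -> 9  [called from main, line 35]
  gauge_drift(9, 5) -> 20  [called from main, line 37]
Log line origins:
  1: emitted by main (line 34)
  2: emitted by derive_floor (line 8)
  3: emitted by derive_floor (line 13)
  4: emitted by pack_ledger (line 19)
  5-7: emitted by tally_events (line 4)
  8: emitted by main (line 36)
  9: emitted by gauge_drift (line 23)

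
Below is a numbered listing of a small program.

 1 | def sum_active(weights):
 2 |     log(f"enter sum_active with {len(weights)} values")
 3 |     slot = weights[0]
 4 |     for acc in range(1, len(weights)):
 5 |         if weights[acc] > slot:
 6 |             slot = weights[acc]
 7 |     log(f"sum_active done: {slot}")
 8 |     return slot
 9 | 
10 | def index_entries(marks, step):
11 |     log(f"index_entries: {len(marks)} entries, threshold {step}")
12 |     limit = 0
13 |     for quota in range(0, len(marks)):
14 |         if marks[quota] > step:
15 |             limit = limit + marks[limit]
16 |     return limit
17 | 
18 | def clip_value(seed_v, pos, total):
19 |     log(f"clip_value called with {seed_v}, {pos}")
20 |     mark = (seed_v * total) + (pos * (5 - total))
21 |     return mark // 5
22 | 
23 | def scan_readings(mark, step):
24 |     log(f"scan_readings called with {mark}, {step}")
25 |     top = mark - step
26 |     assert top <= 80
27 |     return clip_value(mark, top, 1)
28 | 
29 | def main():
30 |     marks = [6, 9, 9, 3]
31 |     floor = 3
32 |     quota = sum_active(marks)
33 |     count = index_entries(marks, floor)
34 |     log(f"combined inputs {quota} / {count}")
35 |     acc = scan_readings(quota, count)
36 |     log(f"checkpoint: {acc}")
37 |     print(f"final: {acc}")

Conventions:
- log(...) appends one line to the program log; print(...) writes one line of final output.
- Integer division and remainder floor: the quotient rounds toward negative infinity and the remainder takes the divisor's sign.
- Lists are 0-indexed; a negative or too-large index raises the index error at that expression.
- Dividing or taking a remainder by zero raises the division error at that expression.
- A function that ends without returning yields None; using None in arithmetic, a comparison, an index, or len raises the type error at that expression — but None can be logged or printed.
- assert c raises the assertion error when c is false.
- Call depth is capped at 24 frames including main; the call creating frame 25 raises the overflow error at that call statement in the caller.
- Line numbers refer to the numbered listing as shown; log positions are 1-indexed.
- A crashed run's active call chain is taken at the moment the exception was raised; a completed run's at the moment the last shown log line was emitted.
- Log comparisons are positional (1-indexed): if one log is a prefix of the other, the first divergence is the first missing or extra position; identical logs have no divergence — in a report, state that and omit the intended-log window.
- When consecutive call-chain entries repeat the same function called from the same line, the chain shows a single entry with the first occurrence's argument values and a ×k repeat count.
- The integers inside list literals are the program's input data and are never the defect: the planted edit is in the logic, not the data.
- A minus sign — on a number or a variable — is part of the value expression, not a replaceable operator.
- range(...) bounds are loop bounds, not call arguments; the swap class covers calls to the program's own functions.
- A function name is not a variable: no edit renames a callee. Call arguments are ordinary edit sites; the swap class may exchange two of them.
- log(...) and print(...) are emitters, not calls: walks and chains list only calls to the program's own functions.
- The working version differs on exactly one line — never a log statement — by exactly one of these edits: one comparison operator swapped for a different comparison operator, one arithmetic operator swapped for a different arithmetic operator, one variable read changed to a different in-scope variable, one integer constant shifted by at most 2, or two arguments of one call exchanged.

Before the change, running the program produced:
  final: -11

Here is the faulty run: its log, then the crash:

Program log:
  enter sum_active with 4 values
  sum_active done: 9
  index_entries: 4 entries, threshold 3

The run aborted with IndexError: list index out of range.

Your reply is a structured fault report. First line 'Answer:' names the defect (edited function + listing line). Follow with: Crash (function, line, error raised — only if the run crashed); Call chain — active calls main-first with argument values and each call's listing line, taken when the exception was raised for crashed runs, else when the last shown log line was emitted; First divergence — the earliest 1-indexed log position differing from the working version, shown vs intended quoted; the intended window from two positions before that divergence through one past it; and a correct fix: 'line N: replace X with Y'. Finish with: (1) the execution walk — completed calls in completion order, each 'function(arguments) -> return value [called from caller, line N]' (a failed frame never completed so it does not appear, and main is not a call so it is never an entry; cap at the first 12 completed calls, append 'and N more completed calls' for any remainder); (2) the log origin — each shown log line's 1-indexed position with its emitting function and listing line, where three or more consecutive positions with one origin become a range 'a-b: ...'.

Answer: the defect is in index_entries at line 15.
Key observation: After 3 matching log lines the faulty run goes silent, while the working version continues with 'combined inputs 9 / 24'.
Crash: index_entries, line 15, IndexError.
Call chain: main -> index_entries([6, 9, 9, 3], 3) (called at line 33).
First divergence: position 4 (shown log ended at 3 lines; the working version continues: 'combined inputs 9 / 24').
Intended log window:
  2: sum_active done: 9
  3: index_entries: 4 entries, threshold 3
  4: combined inputs 9 / 24
  5: scan_readings called with 9, 24
Execution walk:
  sum_active([6, 9, 9, 3]) -> 9  [called from main, line 32]
Origin of each log line:
  1: from sum_active, line 2
  2: from sum_active, line 7
  3: from index_entries, line 11
A correct fix: line 15: replace `marks[limit]` with `marks[quota]`.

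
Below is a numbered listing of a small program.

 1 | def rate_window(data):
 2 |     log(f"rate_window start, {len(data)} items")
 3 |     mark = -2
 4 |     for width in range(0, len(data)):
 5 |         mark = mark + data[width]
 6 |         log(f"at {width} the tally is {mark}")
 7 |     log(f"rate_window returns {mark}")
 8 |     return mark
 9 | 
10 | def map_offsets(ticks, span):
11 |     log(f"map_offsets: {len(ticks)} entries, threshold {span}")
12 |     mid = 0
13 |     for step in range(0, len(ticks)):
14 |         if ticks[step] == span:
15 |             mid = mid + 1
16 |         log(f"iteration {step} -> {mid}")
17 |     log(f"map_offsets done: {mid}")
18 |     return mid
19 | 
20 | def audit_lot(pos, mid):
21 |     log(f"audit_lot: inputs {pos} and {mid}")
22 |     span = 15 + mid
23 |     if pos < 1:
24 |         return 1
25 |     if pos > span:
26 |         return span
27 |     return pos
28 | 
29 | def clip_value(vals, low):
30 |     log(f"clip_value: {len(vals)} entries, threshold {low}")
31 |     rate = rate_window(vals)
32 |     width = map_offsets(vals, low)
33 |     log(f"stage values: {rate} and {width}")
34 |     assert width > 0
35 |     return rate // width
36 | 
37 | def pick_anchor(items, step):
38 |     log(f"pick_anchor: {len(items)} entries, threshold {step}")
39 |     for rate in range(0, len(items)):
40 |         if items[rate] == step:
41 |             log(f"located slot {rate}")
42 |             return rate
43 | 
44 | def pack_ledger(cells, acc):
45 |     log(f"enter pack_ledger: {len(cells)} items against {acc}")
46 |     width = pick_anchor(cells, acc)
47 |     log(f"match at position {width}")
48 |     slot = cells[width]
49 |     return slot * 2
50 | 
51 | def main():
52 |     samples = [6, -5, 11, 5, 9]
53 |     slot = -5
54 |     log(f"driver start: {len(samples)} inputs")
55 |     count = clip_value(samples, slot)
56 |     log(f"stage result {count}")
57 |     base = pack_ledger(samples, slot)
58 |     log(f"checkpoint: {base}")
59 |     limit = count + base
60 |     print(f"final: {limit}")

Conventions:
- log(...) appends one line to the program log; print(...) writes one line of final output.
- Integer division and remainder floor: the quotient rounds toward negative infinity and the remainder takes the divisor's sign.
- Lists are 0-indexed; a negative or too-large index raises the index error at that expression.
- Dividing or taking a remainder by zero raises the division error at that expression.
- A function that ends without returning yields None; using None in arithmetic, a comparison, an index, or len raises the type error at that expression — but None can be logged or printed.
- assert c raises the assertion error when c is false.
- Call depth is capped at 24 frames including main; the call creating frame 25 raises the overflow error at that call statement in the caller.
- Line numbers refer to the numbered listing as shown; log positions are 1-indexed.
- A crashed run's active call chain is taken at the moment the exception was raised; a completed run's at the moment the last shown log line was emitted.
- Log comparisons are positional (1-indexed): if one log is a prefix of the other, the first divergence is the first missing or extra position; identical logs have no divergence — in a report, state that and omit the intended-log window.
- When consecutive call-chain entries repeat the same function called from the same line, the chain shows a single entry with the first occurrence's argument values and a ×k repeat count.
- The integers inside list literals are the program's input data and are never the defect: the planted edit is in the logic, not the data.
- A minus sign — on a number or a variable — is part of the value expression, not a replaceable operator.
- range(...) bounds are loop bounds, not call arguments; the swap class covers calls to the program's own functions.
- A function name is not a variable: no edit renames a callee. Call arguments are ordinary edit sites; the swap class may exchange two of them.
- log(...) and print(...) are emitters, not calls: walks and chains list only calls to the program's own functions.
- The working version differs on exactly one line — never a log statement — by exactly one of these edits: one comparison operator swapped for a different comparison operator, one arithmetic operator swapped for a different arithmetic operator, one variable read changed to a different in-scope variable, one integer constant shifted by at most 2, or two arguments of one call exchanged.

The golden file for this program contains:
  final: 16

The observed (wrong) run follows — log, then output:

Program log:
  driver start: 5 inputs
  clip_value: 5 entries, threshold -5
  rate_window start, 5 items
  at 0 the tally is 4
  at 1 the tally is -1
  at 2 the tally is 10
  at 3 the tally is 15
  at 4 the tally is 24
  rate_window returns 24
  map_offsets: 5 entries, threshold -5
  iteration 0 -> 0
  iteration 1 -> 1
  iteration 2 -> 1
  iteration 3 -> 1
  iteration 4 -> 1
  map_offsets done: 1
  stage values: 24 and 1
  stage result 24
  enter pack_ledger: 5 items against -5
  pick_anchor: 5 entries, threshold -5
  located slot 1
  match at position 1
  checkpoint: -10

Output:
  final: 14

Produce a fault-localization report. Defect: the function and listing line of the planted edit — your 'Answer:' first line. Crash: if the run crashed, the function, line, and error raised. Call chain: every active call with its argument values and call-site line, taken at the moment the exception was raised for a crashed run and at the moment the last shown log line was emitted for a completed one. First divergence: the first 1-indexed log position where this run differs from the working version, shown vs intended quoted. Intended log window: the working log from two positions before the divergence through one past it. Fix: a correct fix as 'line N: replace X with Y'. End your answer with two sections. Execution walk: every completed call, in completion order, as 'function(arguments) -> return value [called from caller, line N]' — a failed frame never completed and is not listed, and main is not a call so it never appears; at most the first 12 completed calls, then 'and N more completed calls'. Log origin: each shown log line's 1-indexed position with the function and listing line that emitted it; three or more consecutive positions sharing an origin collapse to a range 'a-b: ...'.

Answer: the defect is in rate_window at line 3.
The tell: The log first diverges at position 4: the faulty run prints 'at 0 the tally is 4' where the working version prints 'at 0 the tally is 6'.
Call chain: main.
First divergence: position 4 — the shown line 'at 0 the tally is 4' should read 'at 0 the tally is 6'.
Intended log window:
  2: clip_value: 5 entries, threshold -5
  3: rate_window start, 5 items
  4: at 0 the tally is 6
  5: at 1 the tally is 1
Execution walk:
  rate_window([6, -5, 11, 5, 9]) -> 24  [called from clip_value, line 31]
  map_offsets([6, -5, 11, 5, 9], -5) -> 1  [called from clip_value, line 32]
  clip_value([6, -5, 11, 5, 9], -5) -> 24  [called from main, line 55]
  pick_anchor([6, -5, 11, 5, 9], -5) -> 1  [called from pack_ledger, line 46]
  pack_ledger([6, -5, 11, 5, 9], -5) -> -10  [called from main, line 57]
Log origin:
  1: emitted by main (line 54)
  2: emitted by clip_value (line 30)
  3: emitted by rate_window (line 2)
  4-8: emitted by rate_window (line 6)
  9: emitted by rate_window (line 7)
  10: emitted by map_offsets (line 11)
  11-15: emitted by map_offsets (line 16)
  16: emitted by map_offsets (line 17)
  17: emitted by clip_value (line 33)
  18: emitted by main (line 56)
  19: emitted by pack_ledger (line 45)
  20: emitted by pick_anchor (line 38)
  21: emitted by pick_anchor (line 41)
  22: emitted by pack_ledger (line 47)
  23: emitted by main (line 58)
A correct fix: line 3: replace `-2` with `0`.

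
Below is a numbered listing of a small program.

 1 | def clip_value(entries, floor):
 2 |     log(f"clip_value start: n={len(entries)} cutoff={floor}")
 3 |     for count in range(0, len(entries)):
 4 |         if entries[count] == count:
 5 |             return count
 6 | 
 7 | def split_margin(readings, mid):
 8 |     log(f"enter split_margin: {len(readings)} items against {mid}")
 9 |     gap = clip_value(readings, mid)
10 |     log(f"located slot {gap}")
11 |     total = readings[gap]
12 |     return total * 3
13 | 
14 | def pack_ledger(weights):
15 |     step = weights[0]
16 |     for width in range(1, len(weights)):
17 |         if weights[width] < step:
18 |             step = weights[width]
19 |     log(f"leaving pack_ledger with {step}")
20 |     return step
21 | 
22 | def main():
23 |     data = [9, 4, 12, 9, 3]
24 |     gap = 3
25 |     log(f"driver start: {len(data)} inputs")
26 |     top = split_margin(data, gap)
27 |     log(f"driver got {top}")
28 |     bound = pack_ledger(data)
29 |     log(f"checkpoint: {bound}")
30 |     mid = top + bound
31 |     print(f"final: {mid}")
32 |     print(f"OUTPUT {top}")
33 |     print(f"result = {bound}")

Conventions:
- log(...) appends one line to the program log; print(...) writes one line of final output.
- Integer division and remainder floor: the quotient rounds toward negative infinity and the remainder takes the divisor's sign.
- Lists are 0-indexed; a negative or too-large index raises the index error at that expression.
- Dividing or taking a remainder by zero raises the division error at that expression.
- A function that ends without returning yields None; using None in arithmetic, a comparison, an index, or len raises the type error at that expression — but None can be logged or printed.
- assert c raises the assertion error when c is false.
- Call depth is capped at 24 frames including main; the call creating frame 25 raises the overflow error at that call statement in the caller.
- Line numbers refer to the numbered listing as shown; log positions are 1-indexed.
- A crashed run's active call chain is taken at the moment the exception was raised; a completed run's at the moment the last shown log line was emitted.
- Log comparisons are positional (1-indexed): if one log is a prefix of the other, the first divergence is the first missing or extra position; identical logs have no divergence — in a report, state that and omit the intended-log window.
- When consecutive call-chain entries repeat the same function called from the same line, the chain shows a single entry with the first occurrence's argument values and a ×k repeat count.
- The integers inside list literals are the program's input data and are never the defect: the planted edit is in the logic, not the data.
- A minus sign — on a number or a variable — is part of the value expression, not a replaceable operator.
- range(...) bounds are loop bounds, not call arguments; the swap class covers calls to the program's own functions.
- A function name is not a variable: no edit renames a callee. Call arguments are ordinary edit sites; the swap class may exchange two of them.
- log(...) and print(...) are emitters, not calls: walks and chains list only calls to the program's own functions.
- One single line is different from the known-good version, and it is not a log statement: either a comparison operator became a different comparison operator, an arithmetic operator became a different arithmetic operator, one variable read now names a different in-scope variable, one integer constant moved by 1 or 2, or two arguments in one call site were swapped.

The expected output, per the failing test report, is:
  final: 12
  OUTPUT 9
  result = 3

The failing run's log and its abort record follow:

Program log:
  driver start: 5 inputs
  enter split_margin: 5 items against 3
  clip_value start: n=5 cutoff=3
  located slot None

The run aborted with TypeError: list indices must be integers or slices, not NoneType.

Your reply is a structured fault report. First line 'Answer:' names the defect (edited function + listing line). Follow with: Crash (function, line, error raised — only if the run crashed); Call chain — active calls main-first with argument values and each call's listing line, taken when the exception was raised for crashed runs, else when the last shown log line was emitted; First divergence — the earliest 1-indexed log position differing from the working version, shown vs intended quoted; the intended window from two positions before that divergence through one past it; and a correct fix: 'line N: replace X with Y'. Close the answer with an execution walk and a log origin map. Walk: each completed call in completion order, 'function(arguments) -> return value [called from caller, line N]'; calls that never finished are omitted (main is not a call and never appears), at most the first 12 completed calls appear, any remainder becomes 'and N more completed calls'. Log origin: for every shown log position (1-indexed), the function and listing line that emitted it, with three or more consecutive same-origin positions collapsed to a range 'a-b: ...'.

Answer: the defect is in clip_value at line 4.
The tell: The earliest visible damage is log position 4 — 'located slot None' rather than the intended 'located slot 4'.
Crash: split_margin, line 11, TypeError.
Call chain: main -> split_margin([9, 4, 12, 9, 3], 3) (called at line 26).
First divergence: position 4; shown 'located slot None' vs intended 'located slot 4'.
Intended log window:
  2: enter split_margin: 5 items against 3
  3: clip_value start: n=5 cutoff=3
  4: located slot 4
  5: driver got 9
Execution walk:
  clip_value([9, 4, 12, 9, 3], 3) -> None  [called from split_margin, line 9]
Log origin:
  1: emitted by main (line 25)
  2: emitted by split_margin (line 8)
  3: emitted by clip_value (line 2)
  4: emitted by split_margin (line 10)
A correct fix: line 4: replace `entries[count] == count` with `entries[count] == floor`.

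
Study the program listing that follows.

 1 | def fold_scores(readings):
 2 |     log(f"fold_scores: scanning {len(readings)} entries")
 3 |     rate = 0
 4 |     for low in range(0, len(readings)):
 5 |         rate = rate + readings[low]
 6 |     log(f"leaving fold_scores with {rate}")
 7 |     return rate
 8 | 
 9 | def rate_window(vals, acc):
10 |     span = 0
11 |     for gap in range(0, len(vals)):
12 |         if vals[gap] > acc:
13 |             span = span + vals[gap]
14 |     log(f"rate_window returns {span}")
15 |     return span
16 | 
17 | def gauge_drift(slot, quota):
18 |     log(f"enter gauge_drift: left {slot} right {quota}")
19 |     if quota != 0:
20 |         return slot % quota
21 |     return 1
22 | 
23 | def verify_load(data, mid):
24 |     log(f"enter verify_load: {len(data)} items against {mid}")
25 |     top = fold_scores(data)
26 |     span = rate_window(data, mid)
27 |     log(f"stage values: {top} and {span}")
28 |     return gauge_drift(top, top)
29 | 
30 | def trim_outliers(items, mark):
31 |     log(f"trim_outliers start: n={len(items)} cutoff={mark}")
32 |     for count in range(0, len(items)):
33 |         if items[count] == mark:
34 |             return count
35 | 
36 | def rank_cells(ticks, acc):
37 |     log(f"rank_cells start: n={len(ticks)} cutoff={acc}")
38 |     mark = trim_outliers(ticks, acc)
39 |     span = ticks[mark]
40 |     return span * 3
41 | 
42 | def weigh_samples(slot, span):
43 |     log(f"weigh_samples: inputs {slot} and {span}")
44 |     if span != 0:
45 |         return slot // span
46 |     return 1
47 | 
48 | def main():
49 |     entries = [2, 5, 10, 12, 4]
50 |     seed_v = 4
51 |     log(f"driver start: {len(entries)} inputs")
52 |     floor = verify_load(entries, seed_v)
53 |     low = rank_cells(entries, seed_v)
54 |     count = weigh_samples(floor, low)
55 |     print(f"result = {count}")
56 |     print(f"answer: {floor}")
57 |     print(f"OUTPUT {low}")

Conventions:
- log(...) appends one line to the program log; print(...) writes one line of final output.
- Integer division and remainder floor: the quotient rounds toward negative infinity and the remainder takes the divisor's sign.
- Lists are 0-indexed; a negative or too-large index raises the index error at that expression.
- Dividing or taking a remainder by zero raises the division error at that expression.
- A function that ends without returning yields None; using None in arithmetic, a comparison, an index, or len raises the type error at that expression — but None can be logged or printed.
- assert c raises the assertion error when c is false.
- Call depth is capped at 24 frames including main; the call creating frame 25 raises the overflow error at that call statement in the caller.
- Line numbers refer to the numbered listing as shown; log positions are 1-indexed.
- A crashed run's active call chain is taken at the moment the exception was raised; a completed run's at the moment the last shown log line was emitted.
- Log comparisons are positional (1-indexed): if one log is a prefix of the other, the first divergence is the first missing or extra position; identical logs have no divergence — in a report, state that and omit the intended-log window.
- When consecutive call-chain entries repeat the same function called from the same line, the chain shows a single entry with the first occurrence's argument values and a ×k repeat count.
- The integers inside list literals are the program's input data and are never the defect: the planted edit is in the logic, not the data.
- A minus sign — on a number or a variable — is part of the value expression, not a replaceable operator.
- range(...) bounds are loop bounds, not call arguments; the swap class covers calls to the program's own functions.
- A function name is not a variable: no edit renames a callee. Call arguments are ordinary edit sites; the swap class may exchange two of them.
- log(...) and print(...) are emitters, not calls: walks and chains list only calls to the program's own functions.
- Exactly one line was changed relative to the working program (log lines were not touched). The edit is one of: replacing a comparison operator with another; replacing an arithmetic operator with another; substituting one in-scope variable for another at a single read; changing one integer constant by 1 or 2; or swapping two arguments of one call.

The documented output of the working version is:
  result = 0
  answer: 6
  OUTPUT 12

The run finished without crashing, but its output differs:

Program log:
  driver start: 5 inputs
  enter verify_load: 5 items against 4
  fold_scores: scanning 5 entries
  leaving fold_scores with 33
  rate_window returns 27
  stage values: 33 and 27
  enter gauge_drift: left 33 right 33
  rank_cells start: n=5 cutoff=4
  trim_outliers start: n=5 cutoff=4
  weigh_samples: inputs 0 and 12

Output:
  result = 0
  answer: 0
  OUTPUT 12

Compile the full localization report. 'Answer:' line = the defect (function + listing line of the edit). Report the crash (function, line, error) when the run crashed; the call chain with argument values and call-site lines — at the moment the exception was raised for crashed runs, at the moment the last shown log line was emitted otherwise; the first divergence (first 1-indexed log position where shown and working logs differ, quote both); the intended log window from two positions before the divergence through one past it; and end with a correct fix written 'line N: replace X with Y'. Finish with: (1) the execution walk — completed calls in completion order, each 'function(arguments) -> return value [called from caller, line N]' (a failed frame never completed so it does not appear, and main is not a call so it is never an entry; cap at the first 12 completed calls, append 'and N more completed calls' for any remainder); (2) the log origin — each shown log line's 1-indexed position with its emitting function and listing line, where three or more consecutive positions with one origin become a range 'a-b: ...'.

Answer: the defect is in verify_load at line 28.
Core observation: At log position 7 the runs split — shown 'enter gauge_drift: left 33 right 33', but the working version logs 'enter gauge_drift: left 33 right 27'.
Call chain: main -> weigh_samples(0, 12) (called at line 54).
First divergence: position 7 — the shown line 'enter gauge_drift: left 33 right 33' should read 'enter gauge_drift: left 33 right 27'.
Intended log window:
  5: rate_window returns 27
  6: stage values: 33 and 27
  7: enter gauge_drift: left 33 right 27
  8: rank_cells start: n=5 cutoff=4
Execution walk:
  fold_scores([2, 5, 10, 12, 4]) -> 33  [called from verify_load, line 25]
  rate_window([2, 5, 10, 12, 4], 4) -> 27  [called from verify_load, line 26]
  gauge_drift(33, 33) -> 0  [called from verify_load, line 28]
  verify_load([2, 5, 10, 12, 4], 4) -> 0  [called from main, line 52]
  trim_outliers([2, 5, 10, 12, 4], 4) -> 4  [called from rank_cells, line 38]
  rank_cells([2, 5, 10, 12, 4], 4) -> 12  [called from main, line 53]
  weigh_samples(0, 12) -> 0  [called from main, line 54]
Log line origins:
  1: emitted by main (line 51)
  2: emitted by verify_load (line 24)
  3: emitted by fold_scores (line 2)
  4: emitted by fold_scores (line 6)
  5: emitted by rate_window (line 14)
  6: emitted by verify_load (line 27)
  7: emitted by gauge_drift (line 18)
  8: emitted by rank_cells (line 37)
  9: emitted by trim_outliers (line 31)
  10: emitted by weigh_samples (line 43)
A correct fix: line 28: replace `gauge_drift(top, top)` with `gauge_drift(top, span)`.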